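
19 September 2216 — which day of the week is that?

Doomsday rule: the anchor day for the 2200s is Friday. For year 16: 16÷12 = 1 r 4, and 4÷4 = 1, so 1+4+1 = 6.
Friday + 6 ≡ Thursday — that's 2216's doomsday.
In September the doomsday date is Sep 5.
Sep 19 is 14 days after Sep 5; 14 mod 7 = 0, so Thursday + 0 = Thursday.

Thursday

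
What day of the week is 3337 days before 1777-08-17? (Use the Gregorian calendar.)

Aug 17, 1777 is a Sunday.
3337 mod 7 = 5, so 3337 days before a Sunday is Sunday − 5 = Tuesday.

Tuesday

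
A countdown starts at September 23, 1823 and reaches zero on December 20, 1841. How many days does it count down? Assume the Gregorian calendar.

Sep 23, 1823 → Sep 23, 1824: 366 days (Feb 29, 1824 is in that span).
Sep 23, 1824 → Sep 23, 1825: 365 days.
Sep 23, 1825 → Sep 23, 1826: 365 days.
Sep 23, 1826 → Sep 23, 1827: 365 days.
Sep 23, 1827 → Sep 23, 1828: 366 days (Feb 29, 1828 is in that span).
Sep 23, 1828 → Sep 23, 1829: 365 days.
Sep 23, 1829 → Sep 23, 1830: 365 days.
Sep 23, 1830 → Sep 23, 1831: 365 days.
Sep 23, 1831 → Sep 23, 1832: 366 days (Feb 29, 1832 is in that span).
Sep 23, 1832 → Sep 23, 1833: 365 days.
Sep 23, 1833 → Sep 23, 1834: 365 days.
Sep 23, 1834 → Sep 23, 1835: 365 days.
Sep 23, 1835 → Sep 23, 1836: 366 days (Feb 29, 1836 is in that span).
Sep 23, 1836 → Sep 23, 1837: 365 days.
Sep 23, 1837 → Sep 23, 1838: 365 days.
Sep 23, 1838 → Sep 23, 1839: 365 days.
Sep 23, 1839 → Sep 23, 1840: 366 days (Feb 29, 1840 is in that span).
Sep 23, 1840 → Sep 23, 1841: 365 days.
Sep 23, 1841 → Oct 23, 1841: 30 days (September has 30).
Oct 23, 1841 → Nov 23, 1841: 31 days (October has 31).
Nov 23, 1841 → Dec 20, 1841: 27 days.
Total: 6663 days.

6663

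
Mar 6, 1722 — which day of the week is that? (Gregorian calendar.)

Friday

Doomsday rule: the anchor day for the 1700s is Sunday. For year 22: 22÷12 = 1 r 10, and 10÷4 = 2, so 1+10+2 = 13.
Sunday + 13 ≡ Saturday — that's 1722's doomsday.
In March the doomsday date is Mar 14.
Mar 6 is 8 days before Mar 14; 8 mod 7 = 1, so Saturday − 1 = Friday.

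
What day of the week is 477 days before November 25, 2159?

Saturday

Nov 25, 2159 is a Sunday.
477 mod 7 = 1, so 477 days before a Sunday is Sunday − 1 = Saturday.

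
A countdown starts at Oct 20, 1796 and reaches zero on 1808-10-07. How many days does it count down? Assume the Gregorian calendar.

Oct 20, 1796 → Oct 20, 1797: 365 days.
Oct 20, 1797 → Oct 20, 1798: 365 days.
Oct 20, 1798 → Oct 20, 1799: 365 days.
Oct 20, 1799 → Oct 20, 1800: 365 days.
Oct 20, 1800 → Oct 20, 1801: 365 days.
Oct 20, 1801 → Oct 20, 1802: 365 days.
Oct 20, 1802 → Oct 20, 1803: 365 days.
Oct 20, 1803 → Oct 20, 1804: 366 days (Feb 29, 1804 is in that span).
Oct 20, 1804 → Oct 20, 1805: 365 days.
Oct 20, 1805 → Oct 20, 1806: 365 days.
Oct 20, 1806 → Oct 20, 1807: 365 days.
Oct 20, 1807 → Nov 20, 1807: 31 days (October has 31).
Nov 20, 1807 → Dec 20, 1807: 30 days (November has 30).
Dec 20, 1807 → Jan 20, 1808: 31 days (December has 31).
Jan 20, 1808 → Feb 20, 1808: 31 days (January has 31).
Feb 20, 1808 → Mar 20, 1808: 29 days (February has 29).
Mar 20, 1808 → Apr 20, 1808: 31 days (March has 31).
Apr 20, 1808 → May 20, 1808: 30 days (April has 30).
May 20, 1808 → Jun 20, 1808: 31 days (May has 31).
Jun 20, 1808 → Jul 20, 1808: 30 days (June has 30).
Jul 20, 1808 → Aug 20, 1808: 31 days (July has 31).
Aug 20, 1808 → Sep 20, 1808: 31 days (August has 31).
Sep 20, 1808 → Oct 7, 1808: 17 days.
Total: 4369 days.

4369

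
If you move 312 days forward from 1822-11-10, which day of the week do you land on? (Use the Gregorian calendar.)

Nov 10, 1822 is a Sunday.
312 mod 7 = 4, so 312 days after a Sunday is Sunday + 4 = Thursday.

Thursday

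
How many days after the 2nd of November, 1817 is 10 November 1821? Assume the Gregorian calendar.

1469

Nov 2, 1817 → Nov 2, 1818: 365 days.
Nov 2, 1818 → Nov 2, 1819: 365 days.
Nov 2, 1819 → Nov 2, 1820: 366 days (Feb 29, 1820 is in that span).
Nov 2, 1820 → Dec 2, 1820: 30 days (November has 30).
Dec 2, 1820 → Jan 2, 1821: 31 days (December has 31).
Jan 2, 1821 → Feb 2, 1821: 31 days (January has 31).
Feb 2, 1821 → Mar 2, 1821: 28 days (February has 28).
Mar 2, 1821 → Apr 2, 1821: 31 days (March has 31).
Apr 2, 1821 → May 2, 1821: 30 days (April has 30).
May 2, 1821 → Jun 2, 1821: 31 days (May has 31).
Jun 2, 1821 → Jul 2, 1821: 30 days (June has 30).
Jul 2, 1821 → Aug 2, 1821: 31 days (July has 31).
Aug 2, 1821 → Sep 2, 1821: 31 days (August has 31).
Sep 2, 1821 → Oct 2, 1821: 30 days (September has 30).
Oct 2, 1821 → Nov 2, 1821: 31 days (October has 31).
Nov 2, 1821 → Nov 10, 1821: 8 days.
Total: 1469 days.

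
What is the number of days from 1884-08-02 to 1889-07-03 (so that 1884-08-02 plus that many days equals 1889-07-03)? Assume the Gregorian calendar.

Aug 2, 1884 → Aug 2, 1885: 365 days.
Aug 2, 1885 → Aug 2, 1886: 365 days.
Aug 2, 1886 → Aug 2, 1887: 365 days.
Aug 2, 1887 → Aug 2, 1888: 366 days (Feb 29, 1888 is in that span).
Aug 2, 1888 → Sep 2, 1888: 31 days (August has 31).
Sep 2, 1888 → Oct 2, 1888: 30 days (September has 30).
Oct 2, 1888 → Nov 2, 1888: 31 days (October has 31).
Nov 2, 1888 → Dec 2, 1888: 30 days (November has 30).
Dec 2, 1888 → Jan 2, 1889: 31 days (December has 31).
Jan 2, 1889 → Feb 2, 1889: 31 days (January has 31).
Feb 2, 1889 → Mar 2, 1889: 28 days (February has 28).
Mar 2, 1889 → Apr 2, 1889: 31 days (March has 31).
Apr 2, 1889 → May 2, 1889: 30 days (April has 30).
May 2, 1889 → Jun 2, 1889: 31 days (May has 31).
Jun 2, 1889 → Jul 2, 1889: 30 days (June has 30).
Jul 2, 1889 → Jul 3, 1889: 1 days.
Total: 1796 days.

1796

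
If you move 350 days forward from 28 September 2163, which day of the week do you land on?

Sep 28, 2163 is a Wednesday.
350 mod 7 = 0, so 350 days after a Wednesday is Wednesday + 0 = Wednesday.

Wednesday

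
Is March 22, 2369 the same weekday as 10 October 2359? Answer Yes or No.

From Oct 10, 2359 to Mar 22, 2369 is 3451 days.
3451 mod 7 = 0, so they are the same weekday.
(Oct 10, 2359 is a Saturday; Mar 22, 2369 is a Saturday.)

Yes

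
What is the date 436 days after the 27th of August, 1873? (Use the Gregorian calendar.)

November 6, 1874

+365 (one year) → Aug 27, 1874 (71 left).
Aug has 31 days: +5 → Sep 1, 1874 (66 left).
Sep has 30 days: +30 → Oct 1, 1874 (36 left).
Oct has 31 days: +31 → Nov 1, 1874 (5 left).
+5 → Nov 6, 1874.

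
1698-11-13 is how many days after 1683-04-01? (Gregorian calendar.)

5705

Apr 1, 1683 → Apr 1, 1684: 366 days (Feb 29, 1684 is in that span).
Apr 1, 1684 → Apr 1, 1685: 365 days.
Apr 1, 1685 → Apr 1, 1686: 365 days.
Apr 1, 1686 → Apr 1, 1687: 365 days.
Apr 1, 1687 → Apr 1, 1688: 366 days (Feb 29, 1688 is in that span).
Apr 1, 1688 → Apr 1, 1689: 365 days.
Apr 1, 1689 → Apr 1, 1690: 365 days.
Apr 1, 1690 → Apr 1, 1691: 365 days.
Apr 1, 1691 → Apr 1, 1692: 366 days (Feb 29, 1692 is in that span).
Apr 1, 1692 → Apr 1, 1693: 365 days.
Apr 1, 1693 → Apr 1, 1694: 365 days.
Apr 1, 1694 → Apr 1, 1695: 365 days.
Apr 1, 1695 → Apr 1, 1696: 366 days (Feb 29, 1696 is in that span).
Apr 1, 1696 → Apr 1, 1697: 365 days.
Apr 1, 1697 → Apr 1, 1698: 365 days.
Apr 1, 1698 → May 1, 1698: 30 days (April has 30).
May 1, 1698 → Jun 1, 1698: 31 days (May has 31).
Jun 1, 1698 → Jul 1, 1698: 30 days (June has 30).
Jul 1, 1698 → Aug 1, 1698: 31 days (July has 31).
Aug 1, 1698 → Sep 1, 1698: 31 days (August has 31).
Sep 1, 1698 → Oct 1, 1698: 30 days (September has 30).
Oct 1, 1698 → Nov 1, 1698: 31 days (October has 31).
Nov 1, 1698 → Nov 13, 1698: 12 days.
Total: 5705 days.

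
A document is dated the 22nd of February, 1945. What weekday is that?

January 1, 1945 is a Monday.
Jan 1, 1945 → Feb 1, 1945: 31 days (January has 31).
Feb 1, 1945 → Feb 22, 1945: 21 days.
Total: 52 days.
52 mod 7 = 3, so Monday + 3 = Thursday.

Thursday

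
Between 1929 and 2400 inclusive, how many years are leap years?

115

Multiples of 4 in [1929,2400]: 118.
Of those, multiples of 100: 5 (not leap unless ÷400).
Multiples of 400: 2.
Leap years = 118 − 5 + 2 = 115.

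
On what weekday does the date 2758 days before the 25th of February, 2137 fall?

Monday

Feb 25, 2137 is a Monday.
2758 mod 7 = 0, so 2758 days before a Monday is Monday − 0 = Monday.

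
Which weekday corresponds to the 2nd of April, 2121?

Wednesday

Doomsday rule: the anchor day for the 2100s is Sunday. For year 21: 21÷12 = 1 r 9, and 9÷4 = 2, so 1+9+2 = 12.
Sunday + 12 ≡ Friday — that's 2121's doomsday.
In April the doomsday date is Apr 4.
Apr 2 is 2 days before Apr 4; 2 mod 7 = 2, so Friday − 2 = Wednesday.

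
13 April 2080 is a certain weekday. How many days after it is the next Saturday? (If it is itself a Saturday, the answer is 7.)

7

Apr 13, 2080 is a Saturday.
From Saturday to the next Saturday is 7 days.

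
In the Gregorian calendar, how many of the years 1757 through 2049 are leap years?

Multiples of 4 in [1757,2049]: 73.
Of those, multiples of 100: 3 (not leap unless ÷400).
Multiples of 400: 1.
Leap years = 73 − 3 + 1 = 71.

71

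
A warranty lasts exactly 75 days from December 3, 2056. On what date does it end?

February 16, 2057

Dec has 31 days: +29 → Jan 1, 2057 (46 left).
Jan has 31 days: +31 → Feb 1, 2057 (15 left).
+15 → Feb 16, 2057.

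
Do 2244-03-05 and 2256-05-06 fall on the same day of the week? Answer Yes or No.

From Mar 5, 2244 to May 6, 2256 is 4445 days.
4445 mod 7 = 0, so they are the same weekday.
(Mar 5, 2244 is a Tuesday; May 6, 2256 is a Tuesday.)

Yes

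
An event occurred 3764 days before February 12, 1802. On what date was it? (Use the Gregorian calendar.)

October 23, 1791

−365 (one year) → Feb 12, 1801 (3399 left).
−365 (one year) → Feb 12, 1800 (3034 left).
−365 (one year) → Feb 12, 1799 (2669 left).
−365 (one year) → Feb 12, 1798 (2304 left).
−365 (one year) → Feb 12, 1797 (1939 left).
−366 (one year; includes Feb 29, 1796) → Feb 12, 1796 (1573 left).
−365 (one year) → Feb 12, 1795 (1208 left).
−365 (one year) → Feb 12, 1794 (843 left).
−365 (one year) → Feb 12, 1793 (478 left).
−366 (one year; includes Feb 29, 1792) → Feb 12, 1792 (112 left).
−12 → Jan 31, 1792 (end of Jan, 31 days; 100 left).
−31 → Dec 31, 1791 (end of Dec, 31 days; 69 left).
−31 → Nov 30, 1791 (end of Nov, 30 days; 38 left).
−30 → Oct 31, 1791 (end of Oct, 31 days; 8 left).
−8 → Oct 23, 1791.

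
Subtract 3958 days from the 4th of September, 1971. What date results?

−365 (one year) → Sep 4, 1970 (3593 left).
−365 (one year) → Sep 4, 1969 (3228 left).
−365 (one year) → Sep 4, 1968 (2863 left).
−366 (one year; includes Feb 29, 1968) → Sep 4, 1967 (2497 left).
−365 (one year) → Sep 4, 1966 (2132 left).
−365 (one year) → Sep 4, 1965 (1767 left).
−365 (one year) → Sep 4, 1964 (1402 left).
−366 (one year; includes Feb 29, 1964) → Sep 4, 1963 (1036 left).
−365 (one year) → Sep 4, 1962 (671 left).
−365 (one year) → Sep 4, 1961 (306 left).
−4 → Aug 31, 1961 (end of Aug, 31 days; 302 left).
−31 → Jul 31, 1961 (end of Jul, 31 days; 271 left).
−31 → Jun 30, 1961 (end of Jun, 30 days; 240 left).
−30 → May 31, 1961 (end of May, 31 days; 210 left).
−31 → Apr 30, 1961 (end of Apr, 30 days; 179 left).
−30 → Mar 31, 1961 (end of Mar, 31 days; 149 left).
−31 → Feb 28, 1961 (end of Feb, 28 days; 118 left).
−28 → Jan 31, 1961 (end of Jan, 31 days; 90 left).
−31 → Dec 31, 1960 (end of Dec, 31 days; 59 left).
−31 → Nov 30, 1960 (end of Nov, 30 days; 28 left).
−28 → Nov 2, 1960.

November 2, 1960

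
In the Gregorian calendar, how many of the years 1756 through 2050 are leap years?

Multiples of 4 in [1756,2050]: 74.
Of those, multiples of 100: 3 (not leap unless ÷400).
Multiples of 400: 1.
Leap years = 74 − 3 + 1 = 72.

72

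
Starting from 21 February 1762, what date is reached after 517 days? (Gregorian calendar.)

July 23, 1763

+365 (one year) → Feb 21, 1763 (152 left).
Feb has 28 days: +8 → Mar 1, 1763 (144 left).
Mar has 31 days: +31 → Apr 1, 1763 (113 left).
Apr has 30 days: +30 → May 1, 1763 (83 left).
May has 31 days: +31 → Jun 1, 1763 (52 left).
Jun has 30 days: +30 → Jul 1, 1763 (22 left).
+22 → Jul 23, 1763.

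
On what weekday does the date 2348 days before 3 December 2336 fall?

First find the weekday of Dec 3, 2336. Doomsday rule: the anchor day for the 2300s is Wednesday. For year 36: 36÷12 = 3 r 0, and 0÷4 = 0, so 3+0+0 = 3.
Wednesday + 3 ≡ Saturday — that's 2336's doomsday.
In December the doomsday date is Dec 12.
Dec 3 is 9 days before Dec 12; 9 mod 7 = 2, so Saturday − 2 = Thursday.
2348 mod 7 = 3, so 2348 days before a Thursday is Thursday − 3 = Monday.

Monday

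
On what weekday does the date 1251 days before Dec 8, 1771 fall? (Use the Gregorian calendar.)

First find the weekday of Dec 8, 1771. Doomsday rule: the anchor day for the 1700s is Sunday. For year 71: 71÷12 = 5 r 11, and 11÷4 = 2, so 5+11+2 = 18.
Sunday + 18 ≡ Thursday — that's 1771's doomsday.
In December the doomsday date is Dec 12.
Dec 8 is 4 days before Dec 12; 4 mod 7 = 4, so Thursday − 4 = Sunday.
1251 mod 7 = 5, so 1251 days before a Sunday is Sunday − 5 = Tuesday.

Tuesday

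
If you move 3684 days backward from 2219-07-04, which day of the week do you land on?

Jul 4, 2219 is a Sunday.
3684 mod 7 = 2, so 3684 days before a Sunday is Sunday − 2 = Friday.

Friday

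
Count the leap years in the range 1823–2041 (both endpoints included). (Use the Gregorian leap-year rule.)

54

Multiples of 4 in [1823,2041]: 55.
Of those, multiples of 100: 2 (not leap unless ÷400).
Multiples of 400: 1.
Leap years = 55 − 2 + 1 = 54.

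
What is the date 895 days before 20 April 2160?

−366 (one year; includes Feb 29, 2160) → Apr 20, 2159 (529 left).
−365 (one year) → Apr 20, 2158 (164 left).
−20 → Mar 31, 2158 (end of Mar, 31 days; 144 left).
−31 → Feb 28, 2158 (end of Feb, 28 days; 113 left).
−28 → Jan 31, 2158 (end of Jan, 31 days; 85 left).
−31 → Dec 31, 2157 (end of Dec, 31 days; 54 left).
−31 → Nov 30, 2157 (end of Nov, 30 days; 23 left).
−23 → Nov 7, 2157.

November 7, 2157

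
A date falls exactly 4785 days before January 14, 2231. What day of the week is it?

First find the weekday of Jan 14, 2231. Doomsday rule: the anchor day for the 2200s is Friday. For year 31: 31÷12 = 2 r 7, and 7÷4 = 1, so 2+7+1 = 10.
Friday + 10 ≡ Monday — that's 2231's doomsday.
In January the doomsday date is Jan 3 (2231 is not a leap year).
Jan 14 is 11 days after Jan 3; 11 mod 7 = 4, so Monday + 4 = Friday.
4785 mod 7 = 4, so 4785 days before a Friday is Friday − 4 = Monday.

Monday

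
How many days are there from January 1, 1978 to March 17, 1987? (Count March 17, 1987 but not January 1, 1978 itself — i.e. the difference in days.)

3362

Jan 1, 1978 → Jan 1, 1979: 365 days.
Jan 1, 1979 → Jan 1, 1980: 365 days.
Jan 1, 1980 → Jan 1, 1981: 366 days (Feb 29, 1980 is in that span).
Jan 1, 1981 → Jan 1, 1982: 365 days.
Jan 1, 1982 → Jan 1, 1983: 365 days.
Jan 1, 1983 → Jan 1, 1984: 365 days.
Jan 1, 1984 → Jan 1, 1985: 366 days (Feb 29, 1984 is in that span).
Jan 1, 1985 → Jan 1, 1986: 365 days.
Jan 1, 1986 → Jan 1, 1987: 365 days.
Jan 1, 1987 → Feb 1, 1987: 31 days (January has 31).
Feb 1, 1987 → Mar 1, 1987: 28 days (February has 28).
Mar 1, 1987 → Mar 17, 1987: 16 days.
Total: 3362 days.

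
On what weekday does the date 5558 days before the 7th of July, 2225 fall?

First find the weekday of Jul 7, 2225. Doomsday rule: the anchor day for the 2200s is Friday. For year 25: 25÷12 = 2 r 1, and 1÷4 = 0, so 2+1+0 = 3.
Friday + 3 ≡ Monday — that's 2225's doomsday.
In July the doomsday date is Jul 11.
Jul 7 is 4 days before Jul 11; 4 mod 7 = 4, so Monday − 4 = Thursday.
5558 mod 7 = 0, so 5558 days before a Thursday is Thursday − 0 = Thursday.

Thursday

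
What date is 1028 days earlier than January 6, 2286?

March 15, 2283

−365 (one year) → Jan 6, 2285 (663 left).
−366 (one year; includes Feb 29, 2284) → Jan 6, 2284 (297 left).
−6 → Dec 31, 2283 (end of Dec, 31 days; 291 left).
−31 → Nov 30, 2283 (end of Nov, 30 days; 260 left).
−30 → Oct 31, 2283 (end of Oct, 31 days; 230 left).
−31 → Sep 30, 2283 (end of Sep, 30 days; 199 left).
−30 → Aug 31, 2283 (end of Aug, 31 days; 169 left).
−31 → Jul 31, 2283 (end of Jul, 31 days; 138 left).
−31 → Jun 30, 2283 (end of Jun, 30 days; 107 left).
−30 → May 31, 2283 (end of May, 31 days; 77 left).
−31 → Apr 30, 2283 (end of Apr, 30 days; 46 left).
−30 → Mar 31, 2283 (end of Mar, 31 days; 16 left).
−16 → Mar 15, 2283.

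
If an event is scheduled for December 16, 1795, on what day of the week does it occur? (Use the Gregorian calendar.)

Doomsday rule: the anchor day for the 1700s is Sunday. For year 95: 95÷12 = 7 r 11, and 11÷4 = 2, so 7+11+2 = 20.
Sunday + 20 ≡ Saturday — that's 1795's doomsday.
In December the doomsday date is Dec 12.
Dec 16 is 4 days after Dec 12; 4 mod 7 = 4, so Saturday + 4 = Wednesday.

Wednesday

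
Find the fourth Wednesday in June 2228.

June 1, 2228 is a Sunday.
The first Wednesday is therefore June 4 (3 days later).
The fourth Wednesday is 4 + 3×7 = June 25.

June 25, 2228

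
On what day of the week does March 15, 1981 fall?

Sunday

Doomsday rule: the anchor day for the 1900s is Wednesday. For year 81: 81÷12 = 6 r 9, and 9÷4 = 2, so 6+9+2 = 17.
Wednesday + 17 ≡ Saturday — that's 1981's doomsday.
In March the doomsday date is Mar 14.
Mar 15 is 1 day after Mar 14; 1 mod 7 = 1, so Saturday + 1 = Sunday.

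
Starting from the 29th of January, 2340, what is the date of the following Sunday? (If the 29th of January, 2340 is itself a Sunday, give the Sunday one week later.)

Jan 29, 2340 is a Monday.
From Monday to the next Sunday is 6 days.
Jan 29, 2340 + 6 = Feb 4, 2340.

February 4, 2340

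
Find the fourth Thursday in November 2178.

November 1, 2178 is a Sunday.
The first Thursday is therefore November 5 (4 days later).
The fourth Thursday is 5 + 3×7 = November 26.

November 26, 2178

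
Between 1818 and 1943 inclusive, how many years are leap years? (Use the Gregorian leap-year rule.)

30

Multiples of 4 in [1818,1943]: 31.
Of those, multiples of 100: 1 (not leap unless ÷400).
Multiples of 400: 0.
Leap years = 31 − 1 + 0 = 30.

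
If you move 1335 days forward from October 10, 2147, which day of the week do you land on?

Sunday

Oct 10, 2147 is a Tuesday.
1335 mod 7 = 5, so 1335 days after a Tuesday is Tuesday + 5 = Sunday.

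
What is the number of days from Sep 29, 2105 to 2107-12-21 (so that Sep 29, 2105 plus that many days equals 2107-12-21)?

Sep 29, 2105 → Sep 29, 2106: 365 days.
Sep 29, 2106 → Sep 29, 2107: 365 days.
Sep 29, 2107 → Oct 29, 2107: 30 days (September has 30).
Oct 29, 2107 → Nov 29, 2107: 31 days (October has 31).
Nov 29, 2107 → Dec 21, 2107: 22 days.
Total: 813 days.

813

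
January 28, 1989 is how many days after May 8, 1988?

265

May 8, 1988 → Jun 8, 1988: 31 days (May has 31).
Jun 8, 1988 → Jul 8, 1988: 30 days (June has 30).
Jul 8, 1988 → Aug 8, 1988: 31 days (July has 31).
Aug 8, 1988 → Sep 8, 1988: 31 days (August has 31).
Sep 8, 1988 → Oct 8, 1988: 30 days (September has 30).
Oct 8, 1988 → Nov 8, 1988: 31 days (October has 31).
Nov 8, 1988 → Dec 8, 1988: 30 days (November has 30).
Dec 8, 1988 → Jan 8, 1989: 31 days (December has 31).
Jan 8, 1989 → Jan 28, 1989: 20 days.
Total: 265 days.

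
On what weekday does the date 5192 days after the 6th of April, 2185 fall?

Monday

Apr 6, 2185 is a Wednesday.
5192 mod 7 = 5, so 5192 days after a Wednesday is Wednesday + 5 = Monday.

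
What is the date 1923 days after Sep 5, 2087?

December 10, 2092

+366 (one year; includes Feb 29, 2088) → Sep 5, 2088 (1557 left).
+365 (one year) → Sep 5, 2089 (1192 left).
+365 (one year) → Sep 5, 2090 (827 left).
+365 (one year) → Sep 5, 2091 (462 left).
+366 (one year; includes Feb 29, 2092) → Sep 5, 2092 (96 left).
Sep has 30 days: +26 → Oct 1, 2092 (70 left).
Oct has 31 days: +31 → Nov 1, 2092 (39 left).
Nov has 30 days: +30 → Dec 1, 2092 (9 left).
+9 → Dec 10, 2092.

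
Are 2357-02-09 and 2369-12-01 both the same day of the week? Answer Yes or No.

From Feb 9, 2357 to Dec 1, 2369 is 4678 days.
4678 mod 7 = 2, so they are different weekdays.
(Feb 9, 2357 is a Saturday; Dec 1, 2369 is a Monday.)

No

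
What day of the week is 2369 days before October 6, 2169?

Oct 6, 2169 is a Friday.
2369 mod 7 = 3, so 2369 days before a Friday is Friday − 3 = Tuesday.

Tuesday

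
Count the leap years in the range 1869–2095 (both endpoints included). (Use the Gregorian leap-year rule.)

55

Multiples of 4 in [1869,2095]: 56.
Of those, multiples of 100: 2 (not leap unless ÷400).
Multiples of 400: 1.
Leap years = 56 − 2 + 1 = 55.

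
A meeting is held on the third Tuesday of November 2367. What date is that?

November 1, 2367 is a Wednesday.
The first Tuesday is therefore November 7 (6 days later).
The third Tuesday is 7 + 2×7 = November 21.

November 21, 2367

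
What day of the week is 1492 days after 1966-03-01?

Mar 1, 1966 is a Tuesday.
1492 mod 7 = 1, so 1492 days after a Tuesday is Tuesday + 1 = Wednesday.

Wednesday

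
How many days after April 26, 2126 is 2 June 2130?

Apr 26, 2126 → Apr 26, 2127: 365 days.
Apr 26, 2127 → Apr 26, 2128: 366 days (Feb 29, 2128 is in that span).
Apr 26, 2128 → Apr 26, 2129: 365 days.
Apr 26, 2129 → Apr 26, 2130: 365 days.
Apr 26, 2130 → May 26, 2130: 30 days (April has 30).
May 26, 2130 → Jun 2, 2130: 7 days.
Total: 1498 days.

1498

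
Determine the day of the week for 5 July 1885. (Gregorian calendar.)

Doomsday rule: the anchor day for the 1800s is Friday. For year 85: 85÷12 = 7 r 1, and 1÷4 = 0, so 7+1+0 = 8.
Friday + 8 ≡ Saturday — that's 1885's doomsday.
In July the doomsday date is Jul 11.
Jul 5 is 6 days before Jul 11; 6 mod 7 = 6, so Saturday − 6 = Sunday.

Sunday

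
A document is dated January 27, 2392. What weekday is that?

Doomsday rule: the anchor day for the 2300s is Wednesday. For year 92: 92÷12 = 7 r 8, and 8÷4 = 2, so 7+8+2 = 17.
Wednesday + 17 ≡ Saturday — that's 2392's doomsday.
In January the doomsday date is Jan 4 (2392 is a leap year (divisible by 4)).
Jan 27 is 23 days after Jan 4; 23 mod 7 = 2, so Saturday + 2 = Monday.

Monday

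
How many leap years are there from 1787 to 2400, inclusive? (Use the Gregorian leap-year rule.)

Multiples of 4 in [1787,2400]: 154.
Of those, multiples of 100: 7 (not leap unless ÷400).
Multiples of 400: 2.
Leap years = 154 − 7 + 2 = 149.

149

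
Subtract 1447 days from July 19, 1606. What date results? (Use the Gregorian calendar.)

August 2, 1602

−365 (one year) → Jul 19, 1605 (1082 left).
−365 (one year) → Jul 19, 1604 (717 left).
−366 (one year; includes Feb 29, 1604) → Jul 19, 1603 (351 left).
−19 → Jun 30, 1603 (end of Jun, 30 days; 332 left).
−30 → May 31, 1603 (end of May, 31 days; 302 left).
−31 → Apr 30, 1603 (end of Apr, 30 days; 271 left).
−30 → Mar 31, 1603 (end of Mar, 31 days; 241 left).
−31 → Feb 28, 1603 (end of Feb, 28 days; 210 left).
−28 → Jan 31, 1603 (end of Jan, 31 days; 182 left).
−31 → Dec 31, 1602 (end of Dec, 31 days; 151 left).
−31 → Nov 30, 1602 (end of Nov, 30 days; 120 left).
−30 → Oct 31, 1602 (end of Oct, 31 days; 90 left).
−31 → Sep 30, 1602 (end of Sep, 30 days; 59 left).
−30 → Aug 31, 1602 (end of Aug, 31 days; 29 left).
−29 → Aug 2, 1602.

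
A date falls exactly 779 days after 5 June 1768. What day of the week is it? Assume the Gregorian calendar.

Tuesday

First find the weekday of Jun 5, 1768. Doomsday rule: the anchor day for the 1700s is Sunday. For year 68: 68÷12 = 5 r 8, and 8÷4 = 2, so 5+8+2 = 15.
Sunday + 15 ≡ Monday — that's 1768's doomsday.
In June the doomsday date is Jun 6.
Jun 5 is 1 day before Jun 6; 1 mod 7 = 1, so Monday − 1 = Sunday.
779 mod 7 = 2, so 779 days after a Sunday is Sunday + 2 = Tuesday.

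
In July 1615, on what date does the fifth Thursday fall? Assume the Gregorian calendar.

July 30, 1615

July 1, 1615 is a Wednesday.
The first Thursday is therefore July 2 (1 days later).
The fifth Thursday is 2 + 4×7 = July 30.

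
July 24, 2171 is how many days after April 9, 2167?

Apr 9, 2167 → Apr 9, 2168: 366 days (Feb 29, 2168 is in that span).
Apr 9, 2168 → Apr 9, 2169: 365 days.
Apr 9, 2169 → Apr 9, 2170: 365 days.
Apr 9, 2170 → Apr 9, 2171: 365 days.
Apr 9, 2171 → May 9, 2171: 30 days (April has 30).
May 9, 2171 → Jun 9, 2171: 31 days (May has 31).
Jun 9, 2171 → Jul 9, 2171: 30 days (June has 30).
Jul 9, 2171 → Jul 24, 2171: 15 days.
Total: 1567 days.

1567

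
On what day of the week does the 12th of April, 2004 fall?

Doomsday rule: the anchor day for the 2000s is Tuesday. For year 04: 4÷12 = 0 r 4, and 4÷4 = 1, so 0+4+1 = 5.
Tuesday + 5 ≡ Sunday — that's 2004's doomsday.
In April the doomsday date is Apr 4.
Apr 12 is 8 days after Apr 4; 8 mod 7 = 1, so Sunday + 1 = Monday.

Monday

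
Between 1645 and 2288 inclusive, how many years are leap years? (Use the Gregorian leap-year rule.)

Multiples of 4 in [1645,2288]: 161.
Of those, multiples of 100: 6 (not leap unless ÷400).
Multiples of 400: 1.
Leap years = 161 − 6 + 1 = 156.

156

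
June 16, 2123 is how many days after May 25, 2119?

1483

May 25, 2119 → May 25, 2120: 366 days (Feb 29, 2120 is in that span).
May 25, 2120 → May 25, 2121: 365 days.
May 25, 2121 → May 25, 2122: 365 days.
May 25, 2122 → Jun 25, 2122: 31 days (May has 31).
Jun 25, 2122 → Jul 25, 2122: 30 days (June has 30).
Jul 25, 2122 → Aug 25, 2122: 31 days (July has 31).
Aug 25, 2122 → Sep 25, 2122: 31 days (August has 31).
Sep 25, 2122 → Oct 25, 2122: 30 days (September has 30).
Oct 25, 2122 → Nov 25, 2122: 31 days (October has 31).
Nov 25, 2122 → Dec 25, 2122: 30 days (November has 30).
Dec 25, 2122 → Jan 25, 2123: 31 days (December has 31).
Jan 25, 2123 → Feb 25, 2123: 31 days (January has 31).
Feb 25, 2123 → Mar 25, 2123: 28 days (February has 28).
Mar 25, 2123 → Apr 25, 2123: 31 days (March has 31).
Apr 25, 2123 → May 25, 2123: 30 days (April has 30).
May 25, 2123 → Jun 16, 2123: 22 days.
Total: 1483 days.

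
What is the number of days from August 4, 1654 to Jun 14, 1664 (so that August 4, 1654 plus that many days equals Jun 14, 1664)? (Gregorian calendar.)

3602

Aug 4, 1654 → Aug 4, 1655: 365 days.
Aug 4, 1655 → Aug 4, 1656: 366 days (Feb 29, 1656 is in that span).
Aug 4, 1656 → Aug 4, 1657: 365 days.
Aug 4, 1657 → Aug 4, 1658: 365 days.
Aug 4, 1658 → Aug 4, 1659: 365 days.
Aug 4, 1659 → Aug 4, 1660: 366 days (Feb 29, 1660 is in that span).
Aug 4, 1660 → Aug 4, 1661: 365 days.
Aug 4, 1661 → Aug 4, 1662: 365 days.
Aug 4, 1662 → Aug 4, 1663: 365 days.
Aug 4, 1663 → Sep 4, 1663: 31 days (August has 31).
Sep 4, 1663 → Oct 4, 1663: 30 days (September has 30).
Oct 4, 1663 → Nov 4, 1663: 31 days (October has 31).
Nov 4, 1663 → Dec 4, 1663: 30 days (November has 30).
Dec 4, 1663 → Jan 4, 1664: 31 days (December has 31).
Jan 4, 1664 → Feb 4, 1664: 31 days (January has 31).
Feb 4, 1664 → Mar 4, 1664: 29 days (February has 29).
Mar 4, 1664 → Apr 4, 1664: 31 days (March has 31).
Apr 4, 1664 → May 4, 1664: 30 days (April has 30).
May 4, 1664 → Jun 4, 1664: 31 days (May has 31).
Jun 4, 1664 → Jun 14, 1664: 10 days.
Total: 3602 days.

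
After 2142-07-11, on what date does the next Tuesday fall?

Jul 11, 2142 is a Wednesday.
From Wednesday to the next Tuesday is 6 days.
Jul 11, 2142 + 6 = Jul 17, 2142.

July 17, 2142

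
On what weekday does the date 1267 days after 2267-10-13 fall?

First find the weekday of Oct 13, 2267. Doomsday rule: the anchor day for the 2200s is Friday. For year 67: 67÷12 = 5 r 7, and 7÷4 = 1, so 5+7+1 = 13.
Friday + 13 ≡ Thursday — that's 2267's doomsday.
In October the doomsday date is Oct 10.
Oct 13 is 3 days after Oct 10; 3 mod 7 = 3, so Thursday + 3 = Sunday.
1267 mod 7 = 0, so 1267 days after a Sunday is Sunday + 0 = Sunday.

Sunday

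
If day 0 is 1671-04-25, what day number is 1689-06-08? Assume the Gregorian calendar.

6619

Apr 25, 1671 → Apr 25, 1672: 366 days (Feb 29, 1672 is in that span).
Apr 25, 1672 → Apr 25, 1673: 365 days.
Apr 25, 1673 → Apr 25, 1674: 365 days.
Apr 25, 1674 → Apr 25, 1675: 365 days.
Apr 25, 1675 → Apr 25, 1676: 366 days (Feb 29, 1676 is in that span).
Apr 25, 1676 → Apr 25, 1677: 365 days.
Apr 25, 1677 → Apr 25, 1678: 365 days.
Apr 25, 1678 → Apr 25, 1679: 365 days.
Apr 25, 1679 → Apr 25, 1680: 366 days (Feb 29, 1680 is in that span).
Apr 25, 1680 → Apr 25, 1681: 365 days.
Apr 25, 1681 → Apr 25, 1682: 365 days.
Apr 25, 1682 → Apr 25, 1683: 365 days.
Apr 25, 1683 → Apr 25, 1684: 366 days (Feb 29, 1684 is in that span).
Apr 25, 1684 → Apr 25, 1685: 365 days.
Apr 25, 1685 → Apr 25, 1686: 365 days.
Apr 25, 1686 → Apr 25, 1687: 365 days.
Apr 25, 1687 → Apr 25, 1688: 366 days (Feb 29, 1688 is in that span).
Apr 25, 1688 → Apr 25, 1689: 365 days.
Apr 25, 1689 → May 25, 1689: 30 days (April has 30).
May 25, 1689 → Jun 8, 1689: 14 days.
Total: 6619 days.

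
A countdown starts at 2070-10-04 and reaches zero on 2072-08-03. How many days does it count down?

669

Oct 4, 2070 → Oct 4, 2071: 365 days.
Oct 4, 2071 → Nov 4, 2071: 31 days (October has 31).
Nov 4, 2071 → Dec 4, 2071: 30 days (November has 30).
Dec 4, 2071 → Jan 4, 2072: 31 days (December has 31).
Jan 4, 2072 → Feb 4, 2072: 31 days (January has 31).
Feb 4, 2072 → Mar 4, 2072: 29 days (February has 29).
Mar 4, 2072 → Apr 4, 2072: 31 days (March has 31).
Apr 4, 2072 → May 4, 2072: 30 days (April has 30).
May 4, 2072 → Jun 4, 2072: 31 days (May has 31).
Jun 4, 2072 → Jul 4, 2072: 30 days (June has 30).
Jul 4, 2072 → Aug 3, 2072: 30 days.
Total: 669 days.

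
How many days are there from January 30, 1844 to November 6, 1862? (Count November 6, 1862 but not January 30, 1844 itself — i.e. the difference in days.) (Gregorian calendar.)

6855

Jan 30, 1844 → Jan 30, 1845: 366 days (Feb 29, 1844 is in that span).
Jan 30, 1845 → Jan 30, 1846: 365 days.
Jan 30, 1846 → Jan 30, 1847: 365 days.
Jan 30, 1847 → Jan 30, 1848: 365 days.
Jan 30, 1848 → Jan 30, 1849: 366 days (Feb 29, 1848 is in that span).
Jan 30, 1849 → Jan 30, 1850: 365 days.
Jan 30, 1850 → Jan 30, 1851: 365 days.
Jan 30, 1851 → Jan 30, 1852: 365 days.
Jan 30, 1852 → Jan 30, 1853: 366 days (Feb 29, 1852 is in that span).
Jan 30, 1853 → Jan 30, 1854: 365 days.
Jan 30, 1854 → Jan 30, 1855: 365 days.
Jan 30, 1855 → Jan 30, 1856: 365 days.
Jan 30, 1856 → Jan 30, 1857: 366 days (Feb 29, 1856 is in that span).
Jan 30, 1857 → Jan 30, 1858: 365 days.
Jan 30, 1858 → Jan 30, 1859: 365 days.
Jan 30, 1859 → Jan 30, 1860: 365 days.
Jan 30, 1860 → Jan 30, 1861: 366 days (Feb 29, 1860 is in that span).
Jan 30, 1861 → Jan 30, 1862: 365 days.
Jan 30, 1862 → Feb 28, 1862: 29 days (January has 31).
Feb 28, 1862 → Mar 28, 1862: 28 days (February has 28).
Mar 28, 1862 → Apr 28, 1862: 31 days (March has 31).
Apr 28, 1862 → May 28, 1862: 30 days (April has 30).
May 28, 1862 → Jun 28, 1862: 31 days (May has 31).
Jun 28, 1862 → Jul 28, 1862: 30 days (June has 30).
Jul 28, 1862 → Aug 28, 1862: 31 days (July has 31).
Aug 28, 1862 → Sep 28, 1862: 31 days (August has 31).
Sep 28, 1862 → Oct 28, 1862: 30 days (September has 30).
Oct 28, 1862 → Nov 6, 1862: 9 days.
Total: 6855 days.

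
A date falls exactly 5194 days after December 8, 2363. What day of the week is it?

Dec 8, 2363 is a Sunday.
5194 mod 7 = 0, so 5194 days after a Sunday is Sunday + 0 = Sunday.

Sunday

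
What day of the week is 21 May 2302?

Wednesday

Doomsday rule: the anchor day for the 2300s is Wednesday. For year 02: 2÷12 = 0 r 2, and 2÷4 = 0, so 0+2+0 = 2.
Wednesday + 2 ≡ Friday — that's 2302's doomsday.
In May the doomsday date is May 9.
May 21 is 12 days after May 9; 12 mod 7 = 5, so Friday + 5 = Wednesday.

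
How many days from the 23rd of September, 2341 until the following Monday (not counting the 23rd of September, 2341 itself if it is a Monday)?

6

Sep 23, 2341 is a Tuesday.
From Tuesday to the next Monday is 6 days.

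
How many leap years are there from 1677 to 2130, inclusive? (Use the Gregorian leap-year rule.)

Multiples of 4 in [1677,2130]: 113.
Of those, multiples of 100: 5 (not leap unless ÷400).
Multiples of 400: 1.
Leap years = 113 − 5 + 1 = 109.

109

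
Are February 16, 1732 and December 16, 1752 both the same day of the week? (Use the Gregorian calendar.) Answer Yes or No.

Yes

From Feb 16, 1732 to Dec 16, 1752 is 7609 days.
7609 mod 7 = 0, so they are the same weekday.
(Feb 16, 1732 is a Saturday; Dec 16, 1752 is a Saturday.)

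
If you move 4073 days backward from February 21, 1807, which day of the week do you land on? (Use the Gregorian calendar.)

First find the weekday of Feb 21, 1807. Doomsday rule: the anchor day for the 1800s is Friday. For year 07: 7÷12 = 0 r 7, and 7÷4 = 1, so 0+7+1 = 8.
Friday + 8 ≡ Saturday — that's 1807's doomsday.
In February the doomsday date is Feb 28 (1807 is not a leap year).
Feb 21 is 7 days before Feb 28; 7 mod 7 = 0, so Saturday − 0 = Saturday.
4073 mod 7 = 6, so 4073 days before a Saturday is Saturday − 6 = Sunday.

Sunday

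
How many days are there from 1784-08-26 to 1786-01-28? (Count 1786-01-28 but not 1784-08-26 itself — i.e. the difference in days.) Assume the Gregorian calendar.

Aug 26, 1784 → Aug 26, 1785: 365 days.
Aug 26, 1785 → Sep 26, 1785: 31 days (August has 31).
Sep 26, 1785 → Oct 26, 1785: 30 days (September has 30).
Oct 26, 1785 → Nov 26, 1785: 31 days (October has 31).
Nov 26, 1785 → Dec 26, 1785: 30 days (November has 30).
Dec 26, 1785 → Jan 26, 1786: 31 days (December has 31).
Jan 26, 1786 → Jan 28, 1786: 2 days.
Total: 520 days.

520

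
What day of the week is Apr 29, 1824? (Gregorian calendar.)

January 1, 1824 is a Thursday.
Jan 1, 1824 → Feb 1, 1824: 31 days (January has 31).
Feb 1, 1824 → Mar 1, 1824: 29 days (February has 29).
Mar 1, 1824 → Apr 1, 1824: 31 days (March has 31).
Apr 1, 1824 → Apr 29, 1824: 28 days.
Total: 119 days.
119 mod 7 = 0, so Thursday + 0 = Thursday.

Thursday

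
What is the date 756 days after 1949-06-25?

July 21, 1951

+365 (one year) → Jun 25, 1950 (391 left).
Jun has 30 days: +6 → Jul 1, 1950 (385 left).
Jul has 31 days: +31 → Aug 1, 1950 (354 left).
Aug has 31 days: +31 → Sep 1, 1950 (323 left).
Sep has 30 days: +30 → Oct 1, 1950 (293 left).
Oct has 31 days: +31 → Nov 1, 1950 (262 left).
Nov has 30 days: +30 → Dec 1, 1950 (232 left).
Dec has 31 days: +31 → Jan 1, 1951 (201 left).
Jan has 31 days: +31 → Feb 1, 1951 (170 left).
Feb has 28 days: +28 → Mar 1, 1951 (142 left).
Mar has 31 days: +31 → Apr 1, 1951 (111 left).
Apr has 30 days: +30 → May 1, 1951 (81 left).
May has 31 days: +31 → Jun 1, 1951 (50 left).
Jun has 30 days: +30 → Jul 1, 1951 (20 left).
+20 → Jul 21, 1951.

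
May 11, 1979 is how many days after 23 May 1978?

May 23, 1978 → Jun 23, 1978: 31 days (May has 31).
Jun 23, 1978 → Jul 23, 1978: 30 days (June has 30).
Jul 23, 1978 → Aug 23, 1978: 31 days (July has 31).
Aug 23, 1978 → Sep 23, 1978: 31 days (August has 31).
Sep 23, 1978 → Oct 23, 1978: 30 days (September has 30).
Oct 23, 1978 → Nov 23, 1978: 31 days (October has 31).
Nov 23, 1978 → Dec 23, 1978: 30 days (November has 30).
Dec 23, 1978 → Jan 23, 1979: 31 days (December has 31).
Jan 23, 1979 → Feb 23, 1979: 31 days (January has 31).
Feb 23, 1979 → Mar 23, 1979: 28 days (February has 28).
Mar 23, 1979 → Apr 23, 1979: 31 days (March has 31).
Apr 23, 1979 → May 11, 1979: 18 days.
Total: 353 days.

353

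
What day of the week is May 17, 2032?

Doomsday rule: the anchor day for the 2000s is Tuesday. For year 32: 32÷12 = 2 r 8, and 8÷4 = 2, so 2+8+2 = 12.
Tuesday + 12 ≡ Sunday — that's 2032's doomsday.
In May the doomsday date is May 9.
May 17 is 8 days after May 9; 8 mod 7 = 1, so Sunday + 1 = Monday.

Monday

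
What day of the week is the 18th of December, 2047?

Wednesday

January 1, 2047 is a Tuesday.
Jan 1, 2047 → Feb 1, 2047: 31 days (January has 31).
Feb 1, 2047 → Mar 1, 2047: 28 days (February has 28).
Mar 1, 2047 → Apr 1, 2047: 31 days (March has 31).
Apr 1, 2047 → May 1, 2047: 30 days (April has 30).
May 1, 2047 → Jun 1, 2047: 31 days (May has 31).
Jun 1, 2047 → Jul 1, 2047: 30 days (June has 30).
Jul 1, 2047 → Aug 1, 2047: 31 days (July has 31).
Aug 1, 2047 → Sep 1, 2047: 31 days (August has 31).
Sep 1, 2047 → Oct 1, 2047: 30 days (September has 30).
Oct 1, 2047 → Nov 1, 2047: 31 days (October has 31).
Nov 1, 2047 → Dec 1, 2047: 30 days (November has 30).
Dec 1, 2047 → Dec 18, 2047: 17 days.
Total: 351 days.
351 mod 7 = 1, so Tuesday + 1 = Wednesday.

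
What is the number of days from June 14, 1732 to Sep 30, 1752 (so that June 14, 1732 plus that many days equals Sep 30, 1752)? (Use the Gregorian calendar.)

Jun 14, 1732 → Jun 14, 1733: 365 days.
Jun 14, 1733 → Jun 14, 1734: 365 days.
Jun 14, 1734 → Jun 14, 1735: 365 days.
Jun 14, 1735 → Jun 14, 1736: 366 days (Feb 29, 1736 is in that span).
Jun 14, 1736 → Jun 14, 1737: 365 days.
Jun 14, 1737 → Jun 14, 1738: 365 days.
Jun 14, 1738 → Jun 14, 1739: 365 days.
Jun 14, 1739 → Jun 14, 1740: 366 days (Feb 29, 1740 is in that span).
Jun 14, 1740 → Jun 14, 1741: 365 days.
Jun 14, 1741 → Jun 14, 1742: 365 days.
Jun 14, 1742 → Jun 14, 1743: 365 days.
Jun 14, 1743 → Jun 14, 1744: 366 days (Feb 29, 1744 is in that span).
Jun 14, 1744 → Jun 14, 1745: 365 days.
Jun 14, 1745 → Jun 14, 1746: 365 days.
Jun 14, 1746 → Jun 14, 1747: 365 days.
Jun 14, 1747 → Jun 14, 1748: 366 days (Feb 29, 1748 is in that span).
Jun 14, 1748 → Jun 14, 1749: 365 days.
Jun 14, 1749 → Jun 14, 1750: 365 days.
Jun 14, 1750 → Jun 14, 1751: 365 days.
Jun 14, 1751 → Jun 14, 1752: 366 days (Feb 29, 1752 is in that span).
Jun 14, 1752 → Jul 14, 1752: 30 days (June has 30).
Jul 14, 1752 → Aug 14, 1752: 31 days (July has 31).
Aug 14, 1752 → Sep 14, 1752: 31 days (August has 31).
Sep 14, 1752 → Sep 30, 1752: 16 days.
Total: 7413 days.

7413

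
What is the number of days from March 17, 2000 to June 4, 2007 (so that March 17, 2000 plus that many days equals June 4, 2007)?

Mar 17, 2000 → Mar 17, 2001: 365 days.
Mar 17, 2001 → Mar 17, 2002: 365 days.
Mar 17, 2002 → Mar 17, 2003: 365 days.
Mar 17, 2003 → Mar 17, 2004: 366 days (Feb 29, 2004 is in that span).
Mar 17, 2004 → Mar 17, 2005: 365 days.
Mar 17, 2005 → Mar 17, 2006: 365 days.
Mar 17, 2006 → Mar 17, 2007: 365 days.
Mar 17, 2007 → Apr 17, 2007: 31 days (March has 31).
Apr 17, 2007 → May 17, 2007: 30 days (April has 30).
May 17, 2007 → Jun 4, 2007: 18 days.
Total: 2635 days.

2635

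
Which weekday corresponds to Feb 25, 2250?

Monday

January 1, 2250 is a Tuesday.
Jan 1, 2250 → Feb 1, 2250: 31 days (January has 31).
Feb 1, 2250 → Feb 25, 2250: 24 days.
Total: 55 days.
55 mod 7 = 6, so Tuesday + 6 = Monday.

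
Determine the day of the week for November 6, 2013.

Wednesday

January 1, 2013 is a Tuesday.
Jan 1, 2013 → Feb 1, 2013: 31 days (January has 31).
Feb 1, 2013 → Mar 1, 2013: 28 days (February has 28).
Mar 1, 2013 → Apr 1, 2013: 31 days (March has 31).
Apr 1, 2013 → May 1, 2013: 30 days (April has 30).
May 1, 2013 → Jun 1, 2013: 31 days (May has 31).
Jun 1, 2013 → Jul 1, 2013: 30 days (June has 30).
Jul 1, 2013 → Aug 1, 2013: 31 days (July has 31).
Aug 1, 2013 → Sep 1, 2013: 31 days (August has 31).
Sep 1, 2013 → Oct 1, 2013: 30 days (September has 30).
Oct 1, 2013 → Nov 1, 2013: 31 days (October has 31).
Nov 1, 2013 → Nov 6, 2013: 5 days.
Total: 309 days.
309 mod 7 = 1, so Tuesday + 1 = Wednesday.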